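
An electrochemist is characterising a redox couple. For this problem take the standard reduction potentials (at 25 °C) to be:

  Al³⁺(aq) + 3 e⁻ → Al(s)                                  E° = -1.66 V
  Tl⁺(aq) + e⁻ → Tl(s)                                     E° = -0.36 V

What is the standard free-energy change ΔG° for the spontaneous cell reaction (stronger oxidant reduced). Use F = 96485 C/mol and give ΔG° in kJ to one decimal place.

Tl⁺/Tl (E° = -0.36 V) is the cathode; Al³⁺/Al (E° = -1.66 V) is the anode, so E°cell = +1.30 V.
Balancing electrons gives n = 3 (lcm of 1 and 3).
ΔG° = −nFE° = −(3)(96485)(+1.30) = -376,292 J = -376.3 kJ.

-376.3 kJ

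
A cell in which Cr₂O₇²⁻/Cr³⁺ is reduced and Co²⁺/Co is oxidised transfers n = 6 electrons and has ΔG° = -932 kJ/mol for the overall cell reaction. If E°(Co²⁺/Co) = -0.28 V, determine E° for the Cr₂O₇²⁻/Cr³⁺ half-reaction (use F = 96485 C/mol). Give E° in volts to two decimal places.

E°cell = −ΔG°/(nF) = −(-932×10³)/((6)(96485)) = +1.610 V.
Since Cr₂O₇²⁻/Cr³⁺ is the cathode and Co²⁺/Co the anode, E°cell = E°(Cr₂O₇²⁻/Cr³⁺) − E°(Co²⁺/Co).
So E°(Cr₂O₇²⁻/Cr³⁺) = E°cell + E°(Co²⁺/Co) = +1.610 + (-0.28) = +1.33 V.

+1.33 V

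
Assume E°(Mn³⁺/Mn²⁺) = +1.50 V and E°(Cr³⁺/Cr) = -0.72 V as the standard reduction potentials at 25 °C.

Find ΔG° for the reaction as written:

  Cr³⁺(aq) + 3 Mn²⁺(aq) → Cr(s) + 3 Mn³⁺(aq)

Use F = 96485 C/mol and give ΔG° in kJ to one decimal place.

+642.6 kJ

As written, Cr³⁺/Cr is reduced (cathode) and Mn³⁺/Mn²⁺ is oxidised (anode), so E°cell = (-0.72) − (+1.50) = -2.22 V.
Balancing electrons gives n = 3.
ΔG° = −nFE° = −(3)(96485)(-2.22) = 642,590 J = +642.6 kJ.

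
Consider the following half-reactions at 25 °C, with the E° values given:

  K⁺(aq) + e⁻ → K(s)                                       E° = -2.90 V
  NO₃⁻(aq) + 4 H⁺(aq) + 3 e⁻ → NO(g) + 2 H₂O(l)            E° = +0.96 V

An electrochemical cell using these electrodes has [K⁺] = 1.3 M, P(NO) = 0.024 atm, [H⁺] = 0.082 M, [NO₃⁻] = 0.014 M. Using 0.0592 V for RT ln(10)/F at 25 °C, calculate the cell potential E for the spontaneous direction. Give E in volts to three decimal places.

NO₃⁻/NO is the cathode (higher E°), K⁺/K the anode: E°cell = +0.96 − (-2.90) = +3.86 V, n = 3.
Overall: NO₃⁻(aq) + 4 H⁺(aq) + 3 K(s) → NO(g) + 2 H₂O(l) + 3 K⁺(aq)
Q = P(NO)·[K⁺]^3 / ([NO₃⁻]·[H⁺]^4); log Q = 4.921.
E = E° − (0.0592/n) log Q = +3.86 − (0.0592/3)(4.921) = +3.763 V.

+3.763 V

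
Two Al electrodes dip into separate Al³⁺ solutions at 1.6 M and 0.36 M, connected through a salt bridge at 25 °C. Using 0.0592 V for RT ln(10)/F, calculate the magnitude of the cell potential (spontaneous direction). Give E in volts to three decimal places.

For a concentration cell E°cell = 0. The 1.6 M side is the cathode (reduction is favoured where [Al³⁺] is higher).
With n = 3, E = −(0.0592/3) log([Al³⁺]ₐₙ/[Al³⁺]꜀ₐₜ) = −(0.0592/3) log(0.36/1.6) = −(0.0592/3)(-0.648) = +0.013 V.

+0.013 V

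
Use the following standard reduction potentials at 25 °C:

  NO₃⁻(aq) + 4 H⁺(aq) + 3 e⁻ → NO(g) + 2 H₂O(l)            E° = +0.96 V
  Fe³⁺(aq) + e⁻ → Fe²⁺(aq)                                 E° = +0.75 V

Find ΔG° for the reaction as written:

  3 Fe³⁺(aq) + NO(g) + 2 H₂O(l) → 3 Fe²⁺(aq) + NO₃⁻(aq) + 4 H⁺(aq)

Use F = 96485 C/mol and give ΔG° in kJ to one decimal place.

+60.8 kJ

As written, Fe³⁺/Fe²⁺ is reduced (cathode) and NO₃⁻/NO is oxidised (anode), so E°cell = (+0.75) − (+0.96) = -0.21 V.
Balancing electrons gives n = 3.
ΔG° = −nFE° = −(3)(96485)(-0.21) = 60,786 J = +60.8 kJ.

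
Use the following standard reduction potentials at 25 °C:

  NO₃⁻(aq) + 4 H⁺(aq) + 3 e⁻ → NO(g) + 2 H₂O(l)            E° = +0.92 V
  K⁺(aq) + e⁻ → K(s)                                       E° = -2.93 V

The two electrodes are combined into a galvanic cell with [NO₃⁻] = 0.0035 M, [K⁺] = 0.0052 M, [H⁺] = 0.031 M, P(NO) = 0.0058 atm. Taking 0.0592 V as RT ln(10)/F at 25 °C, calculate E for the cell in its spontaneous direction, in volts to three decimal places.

NO₃⁻/NO is the cathode (higher E°), K⁺/K the anode: E°cell = +0.92 − (-2.93) = +3.85 V, n = 3.
Overall: NO₃⁻(aq) + 4 H⁺(aq) + 3 K(s) → NO(g) + 2 H₂O(l) + 3 K⁺(aq)
Q = P(NO)·[K⁺]^3 / ([NO₃⁻]·[H⁺]^4); log Q = -0.598.
E = E° − (0.0592/n) log Q = +3.85 − (0.0592/3)(-0.598) = +3.862 V.

+3.862 V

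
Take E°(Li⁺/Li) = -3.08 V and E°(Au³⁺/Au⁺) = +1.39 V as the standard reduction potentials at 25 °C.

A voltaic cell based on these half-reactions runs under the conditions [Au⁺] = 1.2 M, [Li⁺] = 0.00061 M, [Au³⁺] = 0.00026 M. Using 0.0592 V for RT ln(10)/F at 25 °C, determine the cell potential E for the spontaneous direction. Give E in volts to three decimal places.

Au³⁺/Au⁺ is the cathode (higher E°), Li⁺/Li the anode: E°cell = +1.39 − (-3.08) = +4.47 V, n = 2.
Overall: Au³⁺(aq) + 2 Li(s) → Au⁺(aq) + 2 Li⁺(aq)
Q = [Au⁺]·[Li⁺]^2 / ([Au³⁺]); log Q = -2.765.
E = E° − (0.0592/n) log Q = +4.47 − (0.0592/2)(-2.765) = +4.552 V.

+4.552 V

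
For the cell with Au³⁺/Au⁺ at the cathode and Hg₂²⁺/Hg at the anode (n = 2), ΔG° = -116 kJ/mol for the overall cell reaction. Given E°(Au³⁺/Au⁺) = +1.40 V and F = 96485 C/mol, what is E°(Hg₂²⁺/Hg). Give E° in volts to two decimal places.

+0.80 V

E°cell = −ΔG°/(nF) = −(-116×10³)/((2)(96485)) = +0.601 V.
Since Au³⁺/Au⁺ is the cathode and Hg₂²⁺/Hg the anode, E°cell = E°(Au³⁺/Au⁺) − E°(Hg₂²⁺/Hg).
So E°(Hg₂²⁺/Hg) = E°(Au³⁺/Au⁺) − E°cell = (+1.40) − (+0.601) = +0.80 V.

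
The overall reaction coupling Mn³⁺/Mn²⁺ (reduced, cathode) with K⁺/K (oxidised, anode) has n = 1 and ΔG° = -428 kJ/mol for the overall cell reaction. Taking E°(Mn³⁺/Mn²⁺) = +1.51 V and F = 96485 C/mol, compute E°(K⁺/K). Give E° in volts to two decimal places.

-2.93 V

E°cell = −ΔG°/(nF) = −(-428×10³)/((1)(96485)) = +4.436 V.
Since Mn³⁺/Mn²⁺ is the cathode and K⁺/K the anode, E°cell = E°(Mn³⁺/Mn²⁺) − E°(K⁺/K).
So E°(K⁺/K) = E°(Mn³⁺/Mn²⁺) − E°cell = (+1.51) − (+4.436) = -2.93 V.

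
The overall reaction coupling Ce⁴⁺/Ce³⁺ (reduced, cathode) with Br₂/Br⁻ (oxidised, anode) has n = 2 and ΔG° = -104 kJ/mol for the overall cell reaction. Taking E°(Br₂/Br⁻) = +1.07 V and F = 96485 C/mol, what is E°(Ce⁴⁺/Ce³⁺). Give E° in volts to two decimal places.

+1.61 V

E°cell = −ΔG°/(nF) = −(-104×10³)/((2)(96485)) = +0.539 V.
Since Ce⁴⁺/Ce³⁺ is the cathode and Br₂/Br⁻ the anode, E°cell = E°(Ce⁴⁺/Ce³⁺) − E°(Br₂/Br⁻).
So E°(Ce⁴⁺/Ce³⁺) = E°cell + E°(Br₂/Br⁻) = +0.539 + (+1.07) = +1.61 V.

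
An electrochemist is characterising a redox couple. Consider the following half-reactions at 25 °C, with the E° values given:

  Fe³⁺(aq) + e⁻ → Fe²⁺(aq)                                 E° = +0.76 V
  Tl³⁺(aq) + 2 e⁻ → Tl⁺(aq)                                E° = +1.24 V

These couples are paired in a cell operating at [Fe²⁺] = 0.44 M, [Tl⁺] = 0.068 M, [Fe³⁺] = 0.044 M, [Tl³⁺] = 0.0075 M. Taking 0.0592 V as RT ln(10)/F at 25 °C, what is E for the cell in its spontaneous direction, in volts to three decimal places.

Tl³⁺/Tl⁺ is the cathode (higher E°), Fe³⁺/Fe²⁺ the anode: E°cell = +1.24 − (+0.76) = +0.48 V, n = 2.
Overall: Tl³⁺(aq) + 2 Fe²⁺(aq) → Tl⁺(aq) + 2 Fe³⁺(aq)
Q = [Tl⁺]·[Fe³⁺]^2 / ([Tl³⁺]·[Fe²⁺]^2); log Q = -1.043.
E = E° − (0.0592/n) log Q = +0.48 − (0.0592/2)(-1.043) = +0.511 V.

+0.511 V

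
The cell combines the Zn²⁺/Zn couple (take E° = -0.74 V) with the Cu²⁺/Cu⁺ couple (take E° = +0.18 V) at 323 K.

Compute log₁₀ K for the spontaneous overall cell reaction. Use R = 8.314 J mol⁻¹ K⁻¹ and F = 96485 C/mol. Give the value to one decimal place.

28.7

Cathode: Cu²⁺/Cu⁺; anode: Zn²⁺/Zn. E°cell = (+0.18) − (-0.74) = +0.92 V, with n = 2.
ΔG° = −nFE° = −RT ln K, so ln K = nFE°/(RT) = (2)(96485)(+0.92) / ((8.314)(323)) = 66.110.
log₁₀ K = 66.110 / ln 10 = 28.7.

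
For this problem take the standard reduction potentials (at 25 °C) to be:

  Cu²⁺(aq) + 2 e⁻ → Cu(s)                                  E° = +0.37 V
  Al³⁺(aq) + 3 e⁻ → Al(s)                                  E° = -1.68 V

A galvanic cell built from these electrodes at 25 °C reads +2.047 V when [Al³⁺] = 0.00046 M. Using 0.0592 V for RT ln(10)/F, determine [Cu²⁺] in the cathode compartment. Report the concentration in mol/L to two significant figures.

Cu²⁺/Cu is the cathode, Al³⁺/Al the anode: E°cell = +2.05 V, n = 6.
Overall reaction: 3 Cu²⁺(aq) + 2 Al(s) → 3 Cu(s) + 2 Al³⁺(aq); Q = [Al³⁺]^2/[Cu²⁺]^3.
From E = E° − (0.0592/n) log Q: log Q = (E° − E)·n/0.0592 = (+2.05 − (+2.047))·6/0.0592 = 0.3041.
So 3·log[Cu²⁺] = 2·log(0.00046) − log Q = -6.6745 − (0.3041) = -6.9786; log[Cu²⁺] = -6.9786 / 3 = -2.3262; [Cu²⁺] = 10^(-2.3262) ≈ 0.0047 M.

0.0047 M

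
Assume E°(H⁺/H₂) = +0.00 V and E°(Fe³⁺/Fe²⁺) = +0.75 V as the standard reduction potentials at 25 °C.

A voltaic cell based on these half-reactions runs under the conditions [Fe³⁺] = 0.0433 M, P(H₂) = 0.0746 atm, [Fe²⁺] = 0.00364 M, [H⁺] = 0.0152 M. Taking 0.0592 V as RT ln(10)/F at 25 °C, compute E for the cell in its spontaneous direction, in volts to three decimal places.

+0.888 V

Fe³⁺/Fe²⁺ is the cathode (higher E°), H⁺/H₂ the anode: E°cell = +0.75 − (+0.00) = +0.75 V, n = 2.
Overall: 2 Fe³⁺(aq) + H₂(g) → 2 Fe²⁺(aq) + 2 H⁺(aq)
Q = [Fe²⁺]^2·[H⁺]^2 / ([Fe³⁺]^2·P(H₂)); log Q = -4.660.
E = E° − (0.0592/n) log Q = +0.75 − (0.0592/2)(-4.660) = +0.888 V.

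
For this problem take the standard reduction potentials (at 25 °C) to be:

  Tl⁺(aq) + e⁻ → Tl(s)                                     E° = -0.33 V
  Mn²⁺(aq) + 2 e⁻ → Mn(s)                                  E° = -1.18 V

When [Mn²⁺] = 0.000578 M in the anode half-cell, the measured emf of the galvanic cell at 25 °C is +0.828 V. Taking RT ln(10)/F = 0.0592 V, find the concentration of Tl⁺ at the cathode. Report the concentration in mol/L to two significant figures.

Tl⁺/Tl is the cathode, Mn²⁺/Mn the anode: E°cell = +0.85 V, n = 2.
Overall reaction: 2 Tl⁺(aq) + Mn(s) → 2 Tl(s) + Mn²⁺(aq); Q = [Mn²⁺]^1/[Tl⁺]^2.
From E = E° − (0.0592/n) log Q: log Q = (E° − E)·n/0.0592 = (+0.85 − (+0.828))·2/0.0592 = 0.7432.
So 2·log[Tl⁺] = 1·log(0.000578) − log Q = -3.2381 − (0.7432) = -3.9813; log[Tl⁺] = -3.9813 / 2 = -1.9907; [Tl⁺] = 10^(-1.9907) ≈ 0.010 M.

0.010 M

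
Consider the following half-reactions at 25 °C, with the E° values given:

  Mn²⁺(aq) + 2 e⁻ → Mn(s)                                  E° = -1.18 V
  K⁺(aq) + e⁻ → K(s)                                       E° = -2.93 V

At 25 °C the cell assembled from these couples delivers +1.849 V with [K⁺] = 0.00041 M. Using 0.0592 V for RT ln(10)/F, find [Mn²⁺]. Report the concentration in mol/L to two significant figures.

0.00037 M

Mn²⁺/Mn is the cathode, K⁺/K the anode: E°cell = +1.75 V, n = 2.
Overall reaction: Mn²⁺(aq) + 2 K(s) → Mn(s) + 2 K⁺(aq); Q = [K⁺]^2/[Mn²⁺]^1.
From E = E° − (0.0592/n) log Q: log Q = (E° − E)·n/0.0592 = (+1.75 − (+1.849))·2/0.0592 = -3.3446.
So 1·log[Mn²⁺] = 2·log(0.00041) − log Q = -6.7744 − (-3.3446) = -3.4298; [Mn²⁺] = 10^(-3.4298) ≈ 0.00037 M.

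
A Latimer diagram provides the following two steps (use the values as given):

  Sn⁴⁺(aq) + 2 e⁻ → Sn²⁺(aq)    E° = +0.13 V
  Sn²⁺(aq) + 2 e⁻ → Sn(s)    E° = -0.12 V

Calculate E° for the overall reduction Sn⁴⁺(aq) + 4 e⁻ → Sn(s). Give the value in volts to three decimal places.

+0.005 V

Adding the free-energy changes (−nFE°) of the two steps gives −n₃FE°₃ = −n₁FE°₁ − n₂FE°₂.
E°₃ = (2×+0.13 + 2×-0.12) / 4 = (+0.020) / 4 = +0.005 V.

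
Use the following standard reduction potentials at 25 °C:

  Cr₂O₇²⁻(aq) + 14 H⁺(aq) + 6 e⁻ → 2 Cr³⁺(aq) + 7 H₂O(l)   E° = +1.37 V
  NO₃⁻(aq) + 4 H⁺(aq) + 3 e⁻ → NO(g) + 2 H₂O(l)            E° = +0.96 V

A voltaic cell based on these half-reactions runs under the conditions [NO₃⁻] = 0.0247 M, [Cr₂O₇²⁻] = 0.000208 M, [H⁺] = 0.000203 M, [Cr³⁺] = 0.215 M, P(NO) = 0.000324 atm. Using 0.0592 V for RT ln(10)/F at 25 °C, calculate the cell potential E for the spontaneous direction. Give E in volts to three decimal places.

+0.131 V

Cr₂O₇²⁻/Cr³⁺ is the cathode (higher E°), NO₃⁻/NO the anode: E°cell = +1.37 − (+0.96) = +0.41 V, n = 6.
Overall: Cr₂O₇²⁻(aq) + 6 H⁺(aq) + 2 NO(g) → 2 Cr³⁺(aq) + 3 H₂O(l) + 2 NO₃⁻(aq)
Q = [Cr³⁺]^2·[NO₃⁻]^2 / ([Cr₂O₇²⁻]·[H⁺]^6·P(NO)^2); log Q = 28.266.
E = E° − (0.0592/n) log Q = +0.41 − (0.0592/6)(28.266) = +0.131 V.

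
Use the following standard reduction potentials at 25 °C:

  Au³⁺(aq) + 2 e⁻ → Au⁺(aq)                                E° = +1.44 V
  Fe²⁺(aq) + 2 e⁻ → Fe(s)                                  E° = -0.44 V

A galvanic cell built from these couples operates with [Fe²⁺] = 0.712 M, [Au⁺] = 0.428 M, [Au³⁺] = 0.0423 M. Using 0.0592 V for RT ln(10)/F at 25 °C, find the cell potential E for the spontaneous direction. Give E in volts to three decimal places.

+1.855 V

Au³⁺/Au⁺ is the cathode (higher E°), Fe²⁺/Fe the anode: E°cell = +1.44 − (-0.44) = +1.88 V, n = 2.
Overall: Au³⁺(aq) + Fe(s) → Au⁺(aq) + Fe²⁺(aq)
Q = [Au⁺]·[Fe²⁺] / ([Au³⁺]); log Q = 0.858.
E = E° − (0.0592/n) log Q = +1.88 − (0.0592/2)(0.858) = +1.855 V.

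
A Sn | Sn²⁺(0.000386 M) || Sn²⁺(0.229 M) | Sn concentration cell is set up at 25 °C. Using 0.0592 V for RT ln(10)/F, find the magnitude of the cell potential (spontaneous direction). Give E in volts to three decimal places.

For a concentration cell E°cell = 0. The 0.229 M side is the cathode (reduction is favoured where [Sn²⁺] is higher).
With n = 2, E = −(0.0592/2) log([Sn²⁺]ₐₙ/[Sn²⁺]꜀ₐₜ) = −(0.0592/2) log(0.000386/0.229) = −(0.0592/2)(-2.773) = +0.082 V.

+0.082 V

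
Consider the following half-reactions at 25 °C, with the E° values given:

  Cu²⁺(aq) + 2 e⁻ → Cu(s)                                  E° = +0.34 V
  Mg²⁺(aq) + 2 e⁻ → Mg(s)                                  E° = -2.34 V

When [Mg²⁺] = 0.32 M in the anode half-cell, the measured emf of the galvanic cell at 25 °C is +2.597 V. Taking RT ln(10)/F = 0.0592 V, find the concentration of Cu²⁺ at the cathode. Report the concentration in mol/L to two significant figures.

0.00050 M

Cu²⁺/Cu is the cathode, Mg²⁺/Mg the anode: E°cell = +2.68 V, n = 2.
Overall reaction: Cu²⁺(aq) + Mg(s) → Cu(s) + Mg²⁺(aq); Q = [Mg²⁺]^1/[Cu²⁺]^1.
From E = E° − (0.0592/n) log Q: log Q = (E° − E)·n/0.0592 = (+2.68 − (+2.597))·2/0.0592 = 2.8041.
So 1·log[Cu²⁺] = 1·log(0.32) − log Q = -0.4949 − (2.8041) = -3.2990; [Cu²⁺] = 10^(-3.2990) ≈ 0.00050 M.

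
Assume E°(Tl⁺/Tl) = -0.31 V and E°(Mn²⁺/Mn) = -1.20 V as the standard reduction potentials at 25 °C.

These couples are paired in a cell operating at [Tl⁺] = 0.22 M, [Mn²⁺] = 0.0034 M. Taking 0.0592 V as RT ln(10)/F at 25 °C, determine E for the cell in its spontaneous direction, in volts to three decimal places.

+0.924 V

Tl⁺/Tl is the cathode (higher E°), Mn²⁺/Mn the anode: E°cell = -0.31 − (-1.20) = +0.89 V, n = 2.
Overall: 2 Tl⁺(aq) + Mn(s) → 2 Tl(s) + Mn²⁺(aq)
Q = [Mn²⁺] / ([Tl⁺]^2); log Q = -1.153.
E = E° − (0.0592/n) log Q = +0.89 − (0.0592/2)(-1.153) = +0.924 V.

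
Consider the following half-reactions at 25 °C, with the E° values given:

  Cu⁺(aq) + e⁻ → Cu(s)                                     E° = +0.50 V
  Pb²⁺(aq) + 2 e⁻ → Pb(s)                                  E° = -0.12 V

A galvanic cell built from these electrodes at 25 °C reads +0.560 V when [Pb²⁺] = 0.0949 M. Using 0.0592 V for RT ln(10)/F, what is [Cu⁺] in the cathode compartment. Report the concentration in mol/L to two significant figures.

0.030 M

Cu⁺/Cu is the cathode, Pb²⁺/Pb the anode: E°cell = +0.62 V, n = 2.
Overall reaction: 2 Cu⁺(aq) + Pb(s) → 2 Cu(s) + Pb²⁺(aq); Q = [Pb²⁺]^1/[Cu⁺]^2.
From E = E° − (0.0592/n) log Q: log Q = (E° − E)·n/0.0592 = (+0.62 − (+0.560))·2/0.0592 = 2.0270.
So 2·log[Cu⁺] = 1·log(0.0949) − log Q = -1.0227 − (2.0270) = -3.0497; log[Cu⁺] = -3.0497 / 2 = -1.5249; [Cu⁺] = 10^(-1.5249) ≈ 0.030 M.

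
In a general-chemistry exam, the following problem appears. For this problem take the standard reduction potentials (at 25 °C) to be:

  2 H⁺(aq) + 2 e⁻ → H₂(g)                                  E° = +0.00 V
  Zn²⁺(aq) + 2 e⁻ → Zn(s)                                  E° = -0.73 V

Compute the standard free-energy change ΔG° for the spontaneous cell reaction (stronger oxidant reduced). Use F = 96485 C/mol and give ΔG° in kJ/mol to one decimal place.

H⁺/H₂ (E° = +0.00 V) is the cathode; Zn²⁺/Zn (E° = -0.73 V) is the anode, so E°cell = +0.73 V.
Balancing electrons gives n = 2 (lcm of 2 and 2).
ΔG° = −nFE° = −(2)(96485)(+0.73) = -140,868 J = -140.9 kJ/mol.

-140.9 kJ/mol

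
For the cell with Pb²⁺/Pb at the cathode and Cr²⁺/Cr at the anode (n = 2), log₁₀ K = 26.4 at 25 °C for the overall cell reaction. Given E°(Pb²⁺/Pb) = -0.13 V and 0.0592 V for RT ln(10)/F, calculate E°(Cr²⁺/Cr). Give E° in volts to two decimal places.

-0.91 V

E°cell = (0.0592/n)·log K = (0.0592/2)(26.4) = +0.781 V.
Since Pb²⁺/Pb is the cathode and Cr²⁺/Cr the anode, E°cell = E°(Pb²⁺/Pb) − E°(Cr²⁺/Cr).
So E°(Cr²⁺/Cr) = E°(Pb²⁺/Pb) − E°cell = (-0.13) − (+0.781) = -0.91 V.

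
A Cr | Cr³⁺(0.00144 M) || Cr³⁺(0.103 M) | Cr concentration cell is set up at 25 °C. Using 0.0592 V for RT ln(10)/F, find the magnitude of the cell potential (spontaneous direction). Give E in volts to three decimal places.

For a concentration cell E°cell = 0. The 0.103 M side is the cathode (reduction is favoured where [Cr³⁺] is higher).
With n = 3, E = −(0.0592/3) log([Cr³⁺]ₐₙ/[Cr³⁺]꜀ₐₜ) = −(0.0592/3) log(0.00144/0.103) = −(0.0592/3)(-1.854) = +0.037 V.

+0.037 V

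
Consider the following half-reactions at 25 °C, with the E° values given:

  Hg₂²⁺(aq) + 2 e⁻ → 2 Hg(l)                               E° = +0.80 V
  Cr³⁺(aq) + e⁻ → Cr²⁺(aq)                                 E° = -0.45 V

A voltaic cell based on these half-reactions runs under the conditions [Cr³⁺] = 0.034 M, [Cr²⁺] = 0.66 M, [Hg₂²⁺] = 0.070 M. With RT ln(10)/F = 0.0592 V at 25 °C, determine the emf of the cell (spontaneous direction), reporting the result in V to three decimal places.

Hg₂²⁺/Hg is the cathode (higher E°), Cr³⁺/Cr²⁺ the anode: E°cell = +0.80 − (-0.45) = +1.25 V, n = 2.
Overall: Hg₂²⁺(aq) + 2 Cr²⁺(aq) → 2 Hg(l) + 2 Cr³⁺(aq)
Q = [Cr³⁺]^2 / ([Hg₂²⁺]·[Cr²⁺]^2); log Q = -1.421.
E = E° − (0.0592/n) log Q = +1.25 − (0.0592/2)(-1.421) = +1.292 V.

+1.292 V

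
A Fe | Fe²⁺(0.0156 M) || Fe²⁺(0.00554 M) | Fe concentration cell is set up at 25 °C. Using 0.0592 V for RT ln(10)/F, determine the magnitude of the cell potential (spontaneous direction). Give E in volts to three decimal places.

+0.013 V

For a concentration cell E°cell = 0. The 0.0156 M side is the cathode (reduction is favoured where [Fe²⁺] is higher).
With n = 2, E = −(0.0592/2) log([Fe²⁺]ₐₙ/[Fe²⁺]꜀ₐₜ) = −(0.0592/2) log(0.00554/0.0156) = −(0.0592/2)(-0.450) = +0.013 V.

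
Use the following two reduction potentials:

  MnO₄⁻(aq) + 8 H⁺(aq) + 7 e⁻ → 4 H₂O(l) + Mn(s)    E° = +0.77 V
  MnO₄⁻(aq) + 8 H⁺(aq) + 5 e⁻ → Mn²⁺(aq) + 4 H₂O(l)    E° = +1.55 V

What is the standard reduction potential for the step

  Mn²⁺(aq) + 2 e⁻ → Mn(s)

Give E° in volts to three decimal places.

Sequential free energies add, so n₃E°₃ = n₁E°₁ + n₂E°₂.
With n₃ = 7, and the known step contributing 5×(+1.55) V, the unknown satisfies 2·E° = 7×(+0.77) − 5×(+1.55) = -2.360.
E° = -2.360 / 2 = -1.180 V.

-1.180 V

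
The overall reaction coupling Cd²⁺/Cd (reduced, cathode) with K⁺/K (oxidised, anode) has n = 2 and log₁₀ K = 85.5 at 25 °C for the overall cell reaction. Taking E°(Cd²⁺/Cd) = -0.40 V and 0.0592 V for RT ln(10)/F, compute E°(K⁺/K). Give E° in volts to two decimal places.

E°cell = (0.0592/n)·log K = (0.0592/2)(85.5) = +2.531 V.
Since Cd²⁺/Cd is the cathode and K⁺/K the anode, E°cell = E°(Cd²⁺/Cd) − E°(K⁺/K).
So E°(K⁺/K) = E°(Cd²⁺/Cd) − E°cell = (-0.40) − (+2.531) = -2.93 V.

-2.93 V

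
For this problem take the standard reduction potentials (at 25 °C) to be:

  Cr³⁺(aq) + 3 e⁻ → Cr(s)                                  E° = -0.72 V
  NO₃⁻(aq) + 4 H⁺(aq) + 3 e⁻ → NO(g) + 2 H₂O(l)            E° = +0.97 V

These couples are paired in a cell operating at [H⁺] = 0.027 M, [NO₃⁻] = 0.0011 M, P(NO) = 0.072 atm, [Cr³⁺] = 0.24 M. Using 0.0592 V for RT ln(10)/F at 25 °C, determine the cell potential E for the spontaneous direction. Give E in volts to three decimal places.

+1.543 V

NO₃⁻/NO is the cathode (higher E°), Cr³⁺/Cr the anode: E°cell = +0.97 − (-0.72) = +1.69 V, n = 3.
Overall: NO₃⁻(aq) + 4 H⁺(aq) + Cr(s) → NO(g) + 2 H₂O(l) + Cr³⁺(aq)
Q = P(NO)·[Cr³⁺] / ([NO₃⁻]·[H⁺]^4); log Q = 7.471.
E = E° − (0.0592/n) log Q = +1.69 − (0.0592/3)(7.471) = +1.543 V.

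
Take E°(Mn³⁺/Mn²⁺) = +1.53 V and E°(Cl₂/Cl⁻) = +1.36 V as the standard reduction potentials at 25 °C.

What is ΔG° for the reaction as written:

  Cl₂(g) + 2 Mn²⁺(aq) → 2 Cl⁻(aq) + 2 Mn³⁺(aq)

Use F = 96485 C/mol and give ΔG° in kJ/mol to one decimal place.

As written, Cl₂/Cl⁻ is reduced (cathode) and Mn³⁺/Mn²⁺ is oxidised (anode), so E°cell = (+1.36) − (+1.53) = -0.17 V.
Balancing electrons gives n = 2.
ΔG° = −nFE° = −(2)(96485)(-0.17) = 32,805 J = +32.8 kJ/mol.

+32.8 kJ/mol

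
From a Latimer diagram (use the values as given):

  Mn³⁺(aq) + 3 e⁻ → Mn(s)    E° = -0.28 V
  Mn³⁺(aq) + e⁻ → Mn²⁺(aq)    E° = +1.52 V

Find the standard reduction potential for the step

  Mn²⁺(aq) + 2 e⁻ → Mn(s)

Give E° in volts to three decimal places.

Sequential free energies add, so n₃E°₃ = n₁E°₁ + n₂E°₂.
With n₃ = 3, and the known step contributing 1×(+1.52) V, the unknown satisfies 2·E° = 3×(-0.28) − 1×(+1.52) = -2.360.
E° = -2.360 / 2 = -1.180 V.

-1.180 V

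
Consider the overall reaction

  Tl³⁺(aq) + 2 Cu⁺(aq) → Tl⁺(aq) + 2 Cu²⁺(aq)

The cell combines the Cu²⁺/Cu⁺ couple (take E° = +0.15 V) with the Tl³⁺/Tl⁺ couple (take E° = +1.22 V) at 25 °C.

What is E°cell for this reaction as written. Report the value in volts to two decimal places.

The Tl³⁺/Tl⁺ couple has the higher reduction potential, so it is the cathode; Cu²⁺/Cu⁺ is oxidised at the anode.
E°cell = E°(cathode) − E°(anode) = (+1.22) − (+0.15) = +1.07 V.

+1.07 V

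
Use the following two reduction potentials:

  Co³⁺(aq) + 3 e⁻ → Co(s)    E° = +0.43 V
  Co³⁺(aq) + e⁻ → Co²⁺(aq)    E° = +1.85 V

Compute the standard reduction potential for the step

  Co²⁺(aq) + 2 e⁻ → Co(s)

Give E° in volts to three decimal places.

-0.280 V

Sequential free energies add, so n₃E°₃ = n₁E°₁ + n₂E°₂.
With n₃ = 3, and the known step contributing 1×(+1.85) V, the unknown satisfies 2·E° = 3×(+0.43) − 1×(+1.85) = -0.560.
E° = -0.560 / 2 = -0.280 V.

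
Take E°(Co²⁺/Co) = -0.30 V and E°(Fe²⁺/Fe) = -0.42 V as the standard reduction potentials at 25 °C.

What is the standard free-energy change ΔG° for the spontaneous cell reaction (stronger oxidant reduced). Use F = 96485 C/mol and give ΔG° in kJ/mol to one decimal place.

-23.2 kJ/mol

Co²⁺/Co (E° = -0.30 V) is the cathode; Fe²⁺/Fe (E° = -0.42 V) is the anode, so E°cell = +0.12 V.
Balancing electrons gives n = 2 (lcm of 2 and 2).
ΔG° = −nFE° = −(2)(96485)(+0.12) = -23,156 J = -23.2 kJ/mol.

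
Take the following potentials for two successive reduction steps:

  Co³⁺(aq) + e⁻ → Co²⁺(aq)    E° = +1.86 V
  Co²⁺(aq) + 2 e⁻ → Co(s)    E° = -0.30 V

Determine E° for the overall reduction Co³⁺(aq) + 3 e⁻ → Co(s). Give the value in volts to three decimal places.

+0.420 V

Standard free energies of sequential steps add: ΔG°₃ = ΔG°₁ + ΔG°₂, so n₃E°₃ = n₁E°₁ + n₂E°₂.
E°₃ = (1×+1.86 + 2×-0.30) / 3 = (+1.260) / 3 = +0.420 V.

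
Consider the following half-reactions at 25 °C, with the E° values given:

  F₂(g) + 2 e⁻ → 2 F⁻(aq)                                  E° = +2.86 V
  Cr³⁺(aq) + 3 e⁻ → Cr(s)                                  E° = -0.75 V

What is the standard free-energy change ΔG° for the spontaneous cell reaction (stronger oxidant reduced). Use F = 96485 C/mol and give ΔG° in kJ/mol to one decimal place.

-2089.9 kJ/mol

F₂/F⁻ (E° = +2.86 V) is the cathode; Cr³⁺/Cr (E° = -0.75 V) is the anode, so E°cell = +3.61 V.
Balancing electrons gives n = 6 (lcm of 2 and 3).
ΔG° = −nFE° = −(6)(96485)(+3.61) = -2,089,865 J = -2089.9 kJ/mol.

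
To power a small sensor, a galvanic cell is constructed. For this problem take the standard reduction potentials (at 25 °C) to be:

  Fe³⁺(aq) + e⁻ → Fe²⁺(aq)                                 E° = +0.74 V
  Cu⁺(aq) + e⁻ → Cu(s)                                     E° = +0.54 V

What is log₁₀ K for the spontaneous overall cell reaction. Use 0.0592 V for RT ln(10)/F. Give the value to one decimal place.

Cathode: Fe³⁺/Fe²⁺; anode: Cu⁺/Cu. E°cell = +0.20 V, n = 1.
log K = nE°cell / 0.0592 = (1)(+0.20) / 0.0592 = 3.4.

3.4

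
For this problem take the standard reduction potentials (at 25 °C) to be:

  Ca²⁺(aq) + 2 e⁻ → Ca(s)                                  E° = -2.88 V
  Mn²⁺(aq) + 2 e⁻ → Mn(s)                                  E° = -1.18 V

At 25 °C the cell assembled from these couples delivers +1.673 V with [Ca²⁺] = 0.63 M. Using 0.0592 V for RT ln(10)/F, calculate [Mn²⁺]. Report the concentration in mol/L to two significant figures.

0.077 M

Mn²⁺/Mn is the cathode, Ca²⁺/Ca the anode: E°cell = +1.70 V, n = 2.
Overall reaction: Mn²⁺(aq) + Ca(s) → Mn(s) + Ca²⁺(aq); Q = [Ca²⁺]^1/[Mn²⁺]^1.
From E = E° − (0.0592/n) log Q: log Q = (E° − E)·n/0.0592 = (+1.70 − (+1.673))·2/0.0592 = 0.9122.
So 1·log[Mn²⁺] = 1·log(0.63) − log Q = -0.2007 − (0.9122) = -1.1129; [Mn²⁺] = 10^(-1.1129) ≈ 0.077 M.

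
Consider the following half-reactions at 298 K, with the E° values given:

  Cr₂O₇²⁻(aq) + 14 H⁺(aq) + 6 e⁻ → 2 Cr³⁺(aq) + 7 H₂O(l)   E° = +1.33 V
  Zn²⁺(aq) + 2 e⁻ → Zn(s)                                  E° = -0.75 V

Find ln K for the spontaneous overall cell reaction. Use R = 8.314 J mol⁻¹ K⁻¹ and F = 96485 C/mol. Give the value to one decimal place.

486.0

Cathode: Cr₂O₇²⁻/Cr³⁺; anode: Zn²⁺/Zn. E°cell = (+1.33) − (-0.75) = +2.08 V, with n = 6.
ΔG° = −nFE° = −RT ln K, so ln K = nFE°/(RT) = (6)(96485)(+2.08) / ((8.314)(298)) = 486.013.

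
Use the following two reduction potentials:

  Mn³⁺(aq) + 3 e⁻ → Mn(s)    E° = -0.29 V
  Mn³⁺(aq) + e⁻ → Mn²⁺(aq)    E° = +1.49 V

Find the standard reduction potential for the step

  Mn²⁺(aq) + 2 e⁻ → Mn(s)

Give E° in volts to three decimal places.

Sequential free energies add, so n₃E°₃ = n₁E°₁ + n₂E°₂.
With n₃ = 3, and the known step contributing 1×(+1.49) V, the unknown satisfies 2·E° = 3×(-0.29) − 1×(+1.49) = -2.360.
E° = -2.360 / 2 = -1.180 V.

-1.180 V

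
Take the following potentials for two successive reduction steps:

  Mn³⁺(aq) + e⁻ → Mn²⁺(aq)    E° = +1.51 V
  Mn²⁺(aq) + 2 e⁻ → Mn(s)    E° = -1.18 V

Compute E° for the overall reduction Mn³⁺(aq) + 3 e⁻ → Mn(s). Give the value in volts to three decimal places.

-0.283 V

Adding the free-energy changes (−nFE°) of the two steps gives −n₃FE°₃ = −n₁FE°₁ − n₂FE°₂.
E°₃ = (1×+1.51 + 2×-1.18) / 3 = (-0.850) / 3 = -0.283 V.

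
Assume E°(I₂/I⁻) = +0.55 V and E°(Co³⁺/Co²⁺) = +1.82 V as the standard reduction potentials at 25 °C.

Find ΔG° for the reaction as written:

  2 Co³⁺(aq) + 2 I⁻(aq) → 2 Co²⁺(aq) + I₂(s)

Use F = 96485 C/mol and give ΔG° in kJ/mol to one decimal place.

As written, Co³⁺/Co²⁺ is reduced (cathode) and I₂/I⁻ is oxidised (anode), so E°cell = (+1.82) − (+0.55) = +1.27 V.
Balancing electrons gives n = 2.
ΔG° = −nFE° = −(2)(96485)(+1.27) = -245,072 J = -245.1 kJ/mol.

-245.1 kJ/mol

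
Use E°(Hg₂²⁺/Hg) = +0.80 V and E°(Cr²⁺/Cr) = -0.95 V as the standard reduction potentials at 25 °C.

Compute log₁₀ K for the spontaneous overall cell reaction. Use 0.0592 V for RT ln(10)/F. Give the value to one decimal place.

59.1

Cathode: Hg₂²⁺/Hg; anode: Cr²⁺/Cr. E°cell = +1.75 V, n = 2.
log K = nE°cell / 0.0592 = (2)(+1.75) / 0.0592 = 59.1.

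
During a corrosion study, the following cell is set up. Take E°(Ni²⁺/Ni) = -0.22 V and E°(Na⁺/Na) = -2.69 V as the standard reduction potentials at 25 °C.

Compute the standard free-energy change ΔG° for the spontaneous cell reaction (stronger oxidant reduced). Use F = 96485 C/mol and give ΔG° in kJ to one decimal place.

-476.6 kJ

Ni²⁺/Ni (E° = -0.22 V) is the cathode; Na⁺/Na (E° = -2.69 V) is the anode, so E°cell = +2.47 V.
Balancing electrons gives n = 2 (lcm of 2 and 1).
ΔG° = −nFE° = −(2)(96485)(+2.47) = -476,636 J = -476.6 kJ.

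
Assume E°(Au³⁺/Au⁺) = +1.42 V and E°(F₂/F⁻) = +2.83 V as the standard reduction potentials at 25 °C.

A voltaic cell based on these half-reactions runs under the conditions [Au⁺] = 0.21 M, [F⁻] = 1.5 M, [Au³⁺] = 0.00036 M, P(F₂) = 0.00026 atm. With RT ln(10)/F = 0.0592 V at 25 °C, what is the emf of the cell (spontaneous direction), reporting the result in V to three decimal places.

+1.375 V

F₂/F⁻ is the cathode (higher E°), Au³⁺/Au⁺ the anode: E°cell = +2.83 − (+1.42) = +1.41 V, n = 2.
Overall: F₂(g) + Au⁺(aq) → 2 F⁻(aq) + Au³⁺(aq)
Q = [F⁻]^2·[Au³⁺] / (P(F₂)·[Au⁺]); log Q = 1.171.
E = E° − (0.0592/n) log Q = +1.41 − (0.0592/2)(1.171) = +1.375 V.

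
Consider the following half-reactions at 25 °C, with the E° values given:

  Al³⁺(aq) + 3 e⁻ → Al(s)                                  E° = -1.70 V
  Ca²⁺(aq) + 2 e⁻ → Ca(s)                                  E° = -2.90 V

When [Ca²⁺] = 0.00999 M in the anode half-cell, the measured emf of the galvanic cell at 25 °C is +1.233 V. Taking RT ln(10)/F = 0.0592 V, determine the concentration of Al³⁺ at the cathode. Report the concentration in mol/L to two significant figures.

0.047 M

Al³⁺/Al is the cathode, Ca²⁺/Ca the anode: E°cell = +1.20 V, n = 6.
Overall reaction: 2 Al³⁺(aq) + 3 Ca(s) → 2 Al(s) + 3 Ca²⁺(aq); Q = [Ca²⁺]^3/[Al³⁺]^2.
From E = E° − (0.0592/n) log Q: log Q = (E° − E)·n/0.0592 = (+1.20 − (+1.233))·6/0.0592 = -3.3446.
So 2·log[Al³⁺] = 3·log(0.00999) − log Q = -6.0013 − (-3.3446) = -2.6567; log[Al³⁺] = -2.6567 / 2 = -1.3283; [Al³⁺] = 10^(-1.3283) ≈ 0.047 M.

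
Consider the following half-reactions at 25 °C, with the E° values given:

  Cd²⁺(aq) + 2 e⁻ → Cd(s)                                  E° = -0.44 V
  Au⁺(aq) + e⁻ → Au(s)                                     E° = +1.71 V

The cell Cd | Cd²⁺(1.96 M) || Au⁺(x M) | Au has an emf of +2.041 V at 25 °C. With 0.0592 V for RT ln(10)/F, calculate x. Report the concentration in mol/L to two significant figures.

0.020 M

Au⁺/Au is the cathode, Cd²⁺/Cd the anode: E°cell = +2.15 V, n = 2.
Overall reaction: 2 Au⁺(aq) + Cd(s) → 2 Au(s) + Cd²⁺(aq); Q = [Cd²⁺]^1/[Au⁺]^2.
From E = E° − (0.0592/n) log Q: log Q = (E° − E)·n/0.0592 = (+2.15 − (+2.041))·2/0.0592 = 3.6824.
So 2·log[Au⁺] = 1·log(1.96) − log Q = 0.2923 − (3.6824) = -3.3901; log[Au⁺] = -3.3901 / 2 = -1.6950; [Au⁺] = 10^(-1.6950) ≈ 0.020 M.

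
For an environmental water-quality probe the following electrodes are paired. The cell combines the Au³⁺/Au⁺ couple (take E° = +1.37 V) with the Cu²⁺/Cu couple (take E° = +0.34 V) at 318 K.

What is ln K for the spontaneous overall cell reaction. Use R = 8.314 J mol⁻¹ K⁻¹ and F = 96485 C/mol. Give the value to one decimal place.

Cathode: Au³⁺/Au⁺; anode: Cu²⁺/Cu. E°cell = (+1.37) − (+0.34) = +1.03 V, with n = 2.
ΔG° = −nFE° = −RT ln K, so ln K = nFE°/(RT) = (2)(96485)(+1.03) / ((8.314)(318)) = 75.178.

75.2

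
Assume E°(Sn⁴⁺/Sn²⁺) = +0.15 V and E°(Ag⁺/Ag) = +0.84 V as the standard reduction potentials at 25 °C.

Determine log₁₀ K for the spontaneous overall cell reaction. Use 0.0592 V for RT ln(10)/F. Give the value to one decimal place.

Cathode: Ag⁺/Ag; anode: Sn⁴⁺/Sn²⁺. E°cell = +0.69 V, n = 2.
log K = nE°cell / 0.0592 = (2)(+0.69) / 0.0592 = 23.3.

23.3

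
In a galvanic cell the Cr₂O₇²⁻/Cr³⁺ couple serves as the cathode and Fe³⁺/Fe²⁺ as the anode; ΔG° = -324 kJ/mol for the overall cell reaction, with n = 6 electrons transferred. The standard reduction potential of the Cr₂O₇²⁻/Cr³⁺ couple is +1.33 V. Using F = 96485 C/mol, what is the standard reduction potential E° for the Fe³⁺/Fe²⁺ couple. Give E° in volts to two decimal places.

+0.77 V

E°cell = −ΔG°/(nF) = −(-324×10³)/((6)(96485)) = +0.560 V.
Since Cr₂O₇²⁻/Cr³⁺ is the cathode and Fe³⁺/Fe²⁺ the anode, E°cell = E°(Cr₂O₇²⁻/Cr³⁺) − E°(Fe³⁺/Fe²⁺).
So E°(Fe³⁺/Fe²⁺) = E°(Cr₂O₇²⁻/Cr³⁺) − E°cell = (+1.33) − (+0.560) = +0.77 V.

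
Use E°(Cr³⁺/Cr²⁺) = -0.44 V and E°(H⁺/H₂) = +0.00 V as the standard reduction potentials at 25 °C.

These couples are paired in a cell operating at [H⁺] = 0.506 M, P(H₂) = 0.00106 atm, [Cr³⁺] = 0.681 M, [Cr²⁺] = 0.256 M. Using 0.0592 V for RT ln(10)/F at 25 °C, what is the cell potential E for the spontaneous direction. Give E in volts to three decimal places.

+0.485 V

H⁺/H₂ is the cathode (higher E°), Cr³⁺/Cr²⁺ the anode: E°cell = +0.00 − (-0.44) = +0.44 V, n = 2.
Overall: 2 H⁺(aq) + 2 Cr²⁺(aq) → H₂(g) + 2 Cr³⁺(aq)
Q = P(H₂)·[Cr³⁺]^2 / ([H⁺]^2·[Cr²⁺]^2); log Q = -1.533.
E = E° − (0.0592/n) log Q = +0.44 − (0.0592/2)(-1.533) = +0.485 V.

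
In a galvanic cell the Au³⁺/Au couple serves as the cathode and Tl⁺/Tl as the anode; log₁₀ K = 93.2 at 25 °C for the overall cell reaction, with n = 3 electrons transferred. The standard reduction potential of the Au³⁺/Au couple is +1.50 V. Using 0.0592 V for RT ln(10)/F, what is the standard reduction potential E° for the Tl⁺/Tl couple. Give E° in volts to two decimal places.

E°cell = (0.0592/n)·log K = (0.0592/3)(93.2) = +1.839 V.
Since Au³⁺/Au is the cathode and Tl⁺/Tl the anode, E°cell = E°(Au³⁺/Au) − E°(Tl⁺/Tl).
So E°(Tl⁺/Tl) = E°(Au³⁺/Au) − E°cell = (+1.50) − (+1.839) = -0.34 V.

-0.34 V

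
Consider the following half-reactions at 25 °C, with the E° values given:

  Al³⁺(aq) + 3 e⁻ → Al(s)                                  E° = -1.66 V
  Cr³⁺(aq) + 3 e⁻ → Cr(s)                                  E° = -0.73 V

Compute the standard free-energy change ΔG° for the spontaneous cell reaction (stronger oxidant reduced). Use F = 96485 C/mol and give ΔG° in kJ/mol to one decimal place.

-269.2 kJ/mol

Cr³⁺/Cr (E° = -0.73 V) is the cathode; Al³⁺/Al (E° = -1.66 V) is the anode, so E°cell = +0.93 V.
Balancing electrons gives n = 3 (lcm of 3 and 3).
ΔG° = −nFE° = −(3)(96485)(+0.93) = -269,193 J = -269.2 kJ/mol.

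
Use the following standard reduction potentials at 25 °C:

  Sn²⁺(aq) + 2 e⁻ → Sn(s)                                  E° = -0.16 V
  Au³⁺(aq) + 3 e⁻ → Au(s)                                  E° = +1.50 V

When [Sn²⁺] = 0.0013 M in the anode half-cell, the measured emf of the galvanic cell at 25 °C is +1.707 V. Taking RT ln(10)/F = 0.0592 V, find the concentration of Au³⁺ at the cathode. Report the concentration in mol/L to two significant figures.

0.011 M

Au³⁺/Au is the cathode, Sn²⁺/Sn the anode: E°cell = +1.66 V, n = 6.
Overall reaction: 2 Au³⁺(aq) + 3 Sn(s) → 2 Au(s) + 3 Sn²⁺(aq); Q = [Sn²⁺]^3/[Au³⁺]^2.
From E = E° − (0.0592/n) log Q: log Q = (E° − E)·n/0.0592 = (+1.66 − (+1.707))·6/0.0592 = -4.7635.
So 2·log[Au³⁺] = 3·log(0.0013) − log Q = -8.6582 − (-4.7635) = -3.8947; log[Au³⁺] = -3.8947 / 2 = -1.9473; [Au³⁺] = 10^(-1.9473) ≈ 0.011 M.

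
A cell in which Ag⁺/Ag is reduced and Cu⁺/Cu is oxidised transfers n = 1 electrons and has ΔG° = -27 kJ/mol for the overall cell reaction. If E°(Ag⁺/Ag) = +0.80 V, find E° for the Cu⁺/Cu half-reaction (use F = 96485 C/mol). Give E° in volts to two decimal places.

E°cell = −ΔG°/(nF) = −(-27×10³)/((1)(96485)) = +0.280 V.
Since Ag⁺/Ag is the cathode and Cu⁺/Cu the anode, E°cell = E°(Ag⁺/Ag) − E°(Cu⁺/Cu).
So E°(Cu⁺/Cu) = E°(Ag⁺/Ag) − E°cell = (+0.80) − (+0.280) = +0.52 V.

+0.52 V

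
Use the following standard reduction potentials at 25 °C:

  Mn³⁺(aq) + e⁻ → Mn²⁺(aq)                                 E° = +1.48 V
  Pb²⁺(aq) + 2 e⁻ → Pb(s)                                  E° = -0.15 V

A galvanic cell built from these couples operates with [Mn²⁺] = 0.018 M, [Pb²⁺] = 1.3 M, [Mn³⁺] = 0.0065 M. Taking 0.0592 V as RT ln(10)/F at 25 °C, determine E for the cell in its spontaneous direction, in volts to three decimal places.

+1.600 V

Mn³⁺/Mn²⁺ is the cathode (higher E°), Pb²⁺/Pb the anode: E°cell = +1.48 − (-0.15) = +1.63 V, n = 2.
Overall: 2 Mn³⁺(aq) + Pb(s) → 2 Mn²⁺(aq) + Pb²⁺(aq)
Q = [Mn²⁺]^2·[Pb²⁺] / ([Mn³⁺]^2); log Q = 0.999.
E = E° − (0.0592/n) log Q = +1.63 − (0.0592/2)(0.999) = +1.600 V.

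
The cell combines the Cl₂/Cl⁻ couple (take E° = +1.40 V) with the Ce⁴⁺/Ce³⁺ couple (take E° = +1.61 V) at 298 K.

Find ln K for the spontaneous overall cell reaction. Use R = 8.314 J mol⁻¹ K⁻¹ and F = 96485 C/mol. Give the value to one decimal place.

16.4

Cathode: Ce⁴⁺/Ce³⁺; anode: Cl₂/Cl⁻. E°cell = (+1.61) − (+1.40) = +0.21 V, with n = 2.
ΔG° = −nFE° = −RT ln K, so ln K = nFE°/(RT) = (2)(96485)(+0.21) / ((8.314)(298)) = 16.356.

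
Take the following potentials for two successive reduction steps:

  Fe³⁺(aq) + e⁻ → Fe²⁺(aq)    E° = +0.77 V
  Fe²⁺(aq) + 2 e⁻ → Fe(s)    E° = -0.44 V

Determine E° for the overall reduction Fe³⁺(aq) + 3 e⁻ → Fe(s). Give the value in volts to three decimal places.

-0.037 V

Since ΔG° = −nFE° is additive over sequential reductions, n₃E°₃ = n₁E°₁ + n₂E°₂.
E°₃ = (1×+0.77 + 2×-0.44) / 3 = (-0.110) / 3 = -0.037 V.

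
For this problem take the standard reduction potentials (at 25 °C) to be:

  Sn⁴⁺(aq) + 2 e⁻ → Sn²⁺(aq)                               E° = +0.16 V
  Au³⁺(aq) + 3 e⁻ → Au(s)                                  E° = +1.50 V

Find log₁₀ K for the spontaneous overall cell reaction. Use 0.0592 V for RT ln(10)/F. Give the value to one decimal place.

135.8

Cathode: Au³⁺/Au; anode: Sn⁴⁺/Sn²⁺. E°cell = +1.34 V, n = 6.
log K = nE°cell / 0.0592 = (6)(+1.34) / 0.0592 = 135.8.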